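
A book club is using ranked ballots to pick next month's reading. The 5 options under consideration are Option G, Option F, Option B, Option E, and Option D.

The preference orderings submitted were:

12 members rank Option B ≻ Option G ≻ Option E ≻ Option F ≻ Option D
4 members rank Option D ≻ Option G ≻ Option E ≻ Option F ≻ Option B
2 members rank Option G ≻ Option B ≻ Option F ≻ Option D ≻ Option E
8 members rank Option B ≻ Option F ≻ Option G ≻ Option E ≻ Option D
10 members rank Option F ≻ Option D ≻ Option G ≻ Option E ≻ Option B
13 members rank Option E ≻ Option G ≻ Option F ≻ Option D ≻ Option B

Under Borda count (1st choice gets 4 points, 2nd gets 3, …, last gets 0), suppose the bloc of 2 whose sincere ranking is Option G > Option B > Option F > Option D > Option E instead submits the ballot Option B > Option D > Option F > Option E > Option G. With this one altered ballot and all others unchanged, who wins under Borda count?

Borda totals with the altered ballot: Option G 123, Option F 110, Option B 88, Option E 104, Option D 65.
The winner is unchanged: still Option G.

Option G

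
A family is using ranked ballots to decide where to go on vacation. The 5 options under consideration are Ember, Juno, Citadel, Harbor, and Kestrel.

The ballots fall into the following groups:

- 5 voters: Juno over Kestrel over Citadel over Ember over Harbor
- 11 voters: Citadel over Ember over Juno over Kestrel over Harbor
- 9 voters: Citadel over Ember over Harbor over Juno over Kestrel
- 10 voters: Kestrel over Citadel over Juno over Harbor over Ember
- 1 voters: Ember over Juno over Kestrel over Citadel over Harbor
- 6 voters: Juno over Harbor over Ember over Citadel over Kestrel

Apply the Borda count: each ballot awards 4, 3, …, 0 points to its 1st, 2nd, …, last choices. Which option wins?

Borda scores:
  Ember: 5·1 + 11·3 + 9·3 + 10·0 + 4 + 6·2 = 81
  Juno: 5·4 + 11·2 + 9·1 + 10·2 + 3 + 6·4 = 98
  Citadel: 5·2 + 11·4 + 9·4 + 10·3 + 1 + 6·1 = 127
  Harbor: 5·0 + 11·0 + 9·2 + 10·1 + 0 + 6·3 = 46
  Kestrel: 5·3 + 11·1 + 9·0 + 10·4 + 2 + 6·0 = 68
Citadel has the highest total.

Citadel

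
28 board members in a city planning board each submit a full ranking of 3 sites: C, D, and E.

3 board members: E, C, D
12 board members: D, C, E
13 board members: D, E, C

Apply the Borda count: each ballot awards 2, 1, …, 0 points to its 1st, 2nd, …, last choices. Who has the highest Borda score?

D

Borda scores:
  C: 3·1 + 12·1 + 13·0 = 15
  D: 3·0 + 12·2 + 13·2 = 50
  E: 3·2 + 12·0 + 13·1 = 19
D has the highest total.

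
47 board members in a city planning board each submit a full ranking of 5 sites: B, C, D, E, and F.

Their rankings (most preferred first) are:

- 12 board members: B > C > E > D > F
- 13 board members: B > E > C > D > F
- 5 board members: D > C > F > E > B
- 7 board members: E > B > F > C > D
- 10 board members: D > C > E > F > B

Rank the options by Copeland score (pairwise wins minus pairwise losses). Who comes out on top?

Pairwise results:
  B vs C: B wins 32–15.
  B vs D: B wins 32–15.
  B vs E: B wins 25–22.
  B vs F: B wins 32–15.
  C vs D: C wins 32–15.
  C vs E: C wins 27–20.
  C vs F: C wins 40–7.
  D vs E: E wins 32–15.
  D vs F: D wins 40–7.
  E vs F: E wins 42–5.
Copeland scores (wins − losses):
  B: 4 − 0 = 4
  C: 3 − 1 = 2
  D: 1 − 3 = -2
  E: 2 − 2 = 0
  F: 0 − 4 = -4
B has the best Copeland score.

B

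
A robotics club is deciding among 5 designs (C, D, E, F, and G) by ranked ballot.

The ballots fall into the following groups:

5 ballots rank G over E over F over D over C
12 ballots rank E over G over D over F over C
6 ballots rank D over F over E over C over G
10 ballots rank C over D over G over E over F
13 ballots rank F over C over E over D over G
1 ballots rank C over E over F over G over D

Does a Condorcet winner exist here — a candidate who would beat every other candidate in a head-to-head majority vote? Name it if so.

Head-to-head results (47 voters total):
C vs D: C wins 24–23.
C vs E: C wins 24–23.
C vs F: F wins 36–11.
C vs G: C wins 30–17.
D vs E: E wins 31–16.
D vs F: D wins 28–19.
D vs G: D wins 29–18.
E vs F: E wins 28–19.
E vs G: E wins 32–15.
F vs G: G wins 27–20.
No candidate beats all others: C beats D beats F beats C, a majority cycle.

None — there is no Condorcet winner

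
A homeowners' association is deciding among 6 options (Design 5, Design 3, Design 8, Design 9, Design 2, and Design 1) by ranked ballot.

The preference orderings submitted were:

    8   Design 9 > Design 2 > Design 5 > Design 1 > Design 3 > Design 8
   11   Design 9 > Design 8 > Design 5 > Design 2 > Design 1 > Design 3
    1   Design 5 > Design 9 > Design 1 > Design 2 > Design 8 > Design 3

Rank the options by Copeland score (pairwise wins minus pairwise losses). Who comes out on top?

Pairwise results:
  Design 5 vs Design 3: Design 5 wins 20–0.
  Design 5 vs Design 8: Design 8 wins 11–9.
  Design 5 vs Design 9: Design 9 wins 19–1.
  Design 5 vs Design 2: Design 5 wins 12–8.
  Design 5 vs Design 1: Design 5 wins 20–0.
  Design 3 vs Design 8: Design 8 wins 12–8.
  Design 3 vs Design 9: Design 9 wins 20–0.
  Design 3 vs Design 2: Design 2 wins 20–0.
  Design 3 vs Design 1: Design 1 wins 20–0.
  Design 8 vs Design 9: Design 9 wins 20–0.
  Design 8 vs Design 2: Design 8 wins 11–9.
  Design 8 vs Design 1: Design 8 wins 11–9.
  Design 9 vs Design 2: Design 9 wins 20–0.
  Design 9 vs Design 1: Design 9 wins 20–0.
  Design 2 vs Design 1: Design 2 wins 19–1.
Copeland scores (wins − losses):
  Design 5: 3 − 2 = 1
  Design 3: 0 − 5 = -5
  Design 8: 4 − 1 = 3
  Design 9: 5 − 0 = 5
  Design 2: 2 − 3 = -1
  Design 1: 1 − 4 = -3
Design 9 has the best Copeland score.

Design 9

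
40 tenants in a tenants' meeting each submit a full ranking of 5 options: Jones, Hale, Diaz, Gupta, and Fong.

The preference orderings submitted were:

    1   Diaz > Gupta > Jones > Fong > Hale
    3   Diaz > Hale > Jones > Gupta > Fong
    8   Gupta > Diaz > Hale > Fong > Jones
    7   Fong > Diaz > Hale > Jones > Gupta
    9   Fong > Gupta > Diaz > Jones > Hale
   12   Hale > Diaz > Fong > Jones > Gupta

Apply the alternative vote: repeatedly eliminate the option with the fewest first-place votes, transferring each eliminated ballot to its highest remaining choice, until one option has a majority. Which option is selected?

Hale

Round 1: Fong 16, Hale 12, Gupta 8, Diaz 4, Jones 0. Jones has the fewest and is eliminated.
Round 2: Fong 16, Hale 12, Gupta 8, Diaz 4. Diaz has the fewest and is eliminated.
Round 3: Fong 16, Hale 15, Gupta 9. Gupta has the fewest and is eliminated.
Round 4: Hale 23, Fong 17. Hale has a majority.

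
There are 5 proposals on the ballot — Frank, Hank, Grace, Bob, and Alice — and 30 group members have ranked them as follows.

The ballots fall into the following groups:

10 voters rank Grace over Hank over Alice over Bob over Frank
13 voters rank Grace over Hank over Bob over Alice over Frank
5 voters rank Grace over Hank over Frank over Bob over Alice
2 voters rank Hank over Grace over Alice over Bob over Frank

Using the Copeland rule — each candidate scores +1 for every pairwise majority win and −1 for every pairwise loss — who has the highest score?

Pairwise results:
  Frank vs Hank: Hank wins 30–0.
  Frank vs Grace: Grace wins 30–0.
  Frank vs Bob: Bob wins 25–5.
  Frank vs Alice: Alice wins 25–5.
  Hank vs Grace: Grace wins 28–2.
  Hank vs Bob: Hank wins 30–0.
  Hank vs Alice: Hank wins 30–0.
  Grace vs Bob: Grace wins 30–0.
  Grace vs Alice: Grace wins 30–0.
  Bob vs Alice: Bob wins 18–12.
Copeland scores (wins − losses):
  Frank: 0 − 4 = -4
  Hank: 3 − 1 = 2
  Grace: 4 − 0 = 4
  Bob: 2 − 2 = 0
  Alice: 1 − 3 = -2
Grace has the best Copeland score.

Grace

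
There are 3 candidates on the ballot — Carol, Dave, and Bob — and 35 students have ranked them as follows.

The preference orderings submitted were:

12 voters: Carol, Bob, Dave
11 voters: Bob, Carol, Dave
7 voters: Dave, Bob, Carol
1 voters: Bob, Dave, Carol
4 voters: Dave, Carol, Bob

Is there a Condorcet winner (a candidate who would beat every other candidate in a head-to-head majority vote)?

Head-to-head results (35 voters total):
Carol vs Dave: Carol wins 23–12.
Carol vs Bob: Bob wins 19–16.
Dave vs Bob: Bob wins 24–11.
Bob beats each rival — Carol (19–16), Dave (24–11) — so Bob is the Condorcet winner.

Yes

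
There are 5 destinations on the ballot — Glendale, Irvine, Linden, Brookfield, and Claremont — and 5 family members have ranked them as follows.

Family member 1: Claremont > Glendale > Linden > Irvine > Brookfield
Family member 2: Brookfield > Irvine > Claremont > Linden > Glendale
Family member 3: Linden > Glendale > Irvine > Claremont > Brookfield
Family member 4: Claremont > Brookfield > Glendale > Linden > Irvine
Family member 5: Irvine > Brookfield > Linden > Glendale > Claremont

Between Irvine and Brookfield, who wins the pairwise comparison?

Irvine

Ballots ranking Irvine above Brookfield: 3.
Ballots ranking Brookfield above Irvine: 2.
Irvine wins the head-to-head, 3–2.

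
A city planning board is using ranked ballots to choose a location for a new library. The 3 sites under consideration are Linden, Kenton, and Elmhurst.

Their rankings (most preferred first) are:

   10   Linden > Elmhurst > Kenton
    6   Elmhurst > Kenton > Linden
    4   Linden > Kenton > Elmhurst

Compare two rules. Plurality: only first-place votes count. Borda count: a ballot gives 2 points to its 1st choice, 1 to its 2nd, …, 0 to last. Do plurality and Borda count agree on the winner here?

Plurality first-place counts: Linden 14, Kenton 0, Elmhurst 6 → Linden.
Borda totals: Linden 28, Kenton 10, Elmhurst 22 → Linden.
The two rules agree on Linden.

Yes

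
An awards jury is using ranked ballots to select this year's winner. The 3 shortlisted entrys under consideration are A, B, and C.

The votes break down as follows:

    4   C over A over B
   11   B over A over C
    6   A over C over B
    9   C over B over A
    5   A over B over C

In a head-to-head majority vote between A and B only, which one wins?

B

Ballots ranking A above B: 4+6+5 = 15.
Ballots ranking B above A: 11+9 = 20.
B wins the head-to-head, 20–15.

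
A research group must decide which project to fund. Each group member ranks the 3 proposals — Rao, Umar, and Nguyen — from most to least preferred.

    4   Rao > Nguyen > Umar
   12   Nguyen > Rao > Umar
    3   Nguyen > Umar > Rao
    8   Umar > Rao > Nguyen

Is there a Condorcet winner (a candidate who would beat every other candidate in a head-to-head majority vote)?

Head-to-head results (27 voters total):
Rao vs Umar: Rao wins 16–11.
Rao vs Nguyen: Nguyen wins 15–12.
Umar vs Nguyen: Nguyen wins 19–8.
Nguyen beats each rival — Rao (15–12), Umar (19–8) — so Nguyen is the Condorcet winner.

Yes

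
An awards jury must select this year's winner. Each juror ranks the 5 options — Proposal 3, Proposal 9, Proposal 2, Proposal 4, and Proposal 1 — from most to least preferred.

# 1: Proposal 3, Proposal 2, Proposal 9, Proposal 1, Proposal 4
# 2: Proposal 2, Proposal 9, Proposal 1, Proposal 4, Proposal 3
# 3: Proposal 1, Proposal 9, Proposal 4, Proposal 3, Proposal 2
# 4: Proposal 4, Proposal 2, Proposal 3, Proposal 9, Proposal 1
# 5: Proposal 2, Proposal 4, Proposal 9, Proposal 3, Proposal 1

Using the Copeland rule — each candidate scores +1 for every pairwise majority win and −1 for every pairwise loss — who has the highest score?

Proposal 2

Pairwise results:
  Proposal 3 vs Proposal 9: Proposal 9 wins 3–2.
  Proposal 3 vs Proposal 2: Proposal 2 wins 3–2.
  Proposal 3 vs Proposal 4: Proposal 4 wins 4–1.
  Proposal 3 vs Proposal 1: Proposal 3 wins 3–2.
  Proposal 9 vs Proposal 2: Proposal 2 wins 4–1.
  Proposal 9 vs Proposal 4: Proposal 9 wins 3–2.
  Proposal 9 vs Proposal 1: Proposal 9 wins 4–1.
  Proposal 2 vs Proposal 4: Proposal 2 wins 3–2.
  Proposal 2 vs Proposal 1: Proposal 2 wins 4–1.
  Proposal 4 vs Proposal 1: Proposal 1 wins 3–2.
Copeland scores (wins − losses):
  Proposal 3: 1 − 3 = -2
  Proposal 9: 3 − 1 = 2
  Proposal 2: 4 − 0 = 4
  Proposal 4: 1 − 3 = -2
  Proposal 1: 1 − 3 = -2
Proposal 2 has the best Copeland score.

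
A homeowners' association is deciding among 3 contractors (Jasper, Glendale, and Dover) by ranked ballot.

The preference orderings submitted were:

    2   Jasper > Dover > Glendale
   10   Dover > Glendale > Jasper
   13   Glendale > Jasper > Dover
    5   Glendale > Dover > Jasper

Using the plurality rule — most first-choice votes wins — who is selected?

First-place vote totals:
  Jasper: 2
  Glendale: 18
  Dover: 10
Glendale has the most first-place votes.

Glendale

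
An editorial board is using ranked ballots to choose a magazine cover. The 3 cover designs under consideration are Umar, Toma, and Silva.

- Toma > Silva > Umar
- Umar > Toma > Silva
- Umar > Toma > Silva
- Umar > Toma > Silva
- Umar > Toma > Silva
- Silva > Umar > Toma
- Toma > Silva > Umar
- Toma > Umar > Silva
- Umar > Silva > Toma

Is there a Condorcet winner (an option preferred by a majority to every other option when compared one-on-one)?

Yes

Head-to-head results (9 voters total):
Umar vs Toma: Umar wins 6–3.
Umar vs Silva: Umar wins 6–3.
Toma vs Silva: Toma wins 7–2.
Umar beats each rival — Toma (6–3), Silva (6–3) — so Umar is the Condorcet winner.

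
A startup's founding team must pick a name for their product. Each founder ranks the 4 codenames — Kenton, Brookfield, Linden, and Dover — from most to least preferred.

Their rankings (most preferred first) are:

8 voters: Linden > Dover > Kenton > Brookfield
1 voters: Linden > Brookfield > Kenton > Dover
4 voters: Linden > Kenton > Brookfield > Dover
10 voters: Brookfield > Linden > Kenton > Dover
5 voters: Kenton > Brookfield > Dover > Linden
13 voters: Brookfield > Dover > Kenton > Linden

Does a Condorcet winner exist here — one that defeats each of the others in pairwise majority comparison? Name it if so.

Head-to-head results (41 voters total):
Kenton vs Brookfield: Brookfield wins 24–17.
Kenton vs Linden: Linden wins 23–18.
Kenton vs Dover: Dover wins 21–20.
Brookfield vs Linden: Brookfield wins 28–13.
Brookfield vs Dover: Brookfield wins 33–8.
Linden vs Dover: Linden wins 23–18.
Brookfield beats each rival — Kenton (24–17), Linden (28–13), Dover (33–8) — so Brookfield is the Condorcet winner.

Brookfield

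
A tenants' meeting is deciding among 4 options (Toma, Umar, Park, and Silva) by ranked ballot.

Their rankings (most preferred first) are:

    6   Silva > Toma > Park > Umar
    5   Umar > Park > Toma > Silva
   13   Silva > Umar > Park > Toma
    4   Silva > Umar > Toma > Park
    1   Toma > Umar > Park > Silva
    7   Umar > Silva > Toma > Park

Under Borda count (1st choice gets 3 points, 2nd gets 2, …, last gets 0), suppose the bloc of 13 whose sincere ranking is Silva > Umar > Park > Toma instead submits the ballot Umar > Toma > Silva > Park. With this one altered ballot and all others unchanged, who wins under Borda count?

Borda totals with the altered ballot: Toma 57, Umar 85, Park 17, Silva 57.
The switch changes the winner from Silva to Umar.

Umar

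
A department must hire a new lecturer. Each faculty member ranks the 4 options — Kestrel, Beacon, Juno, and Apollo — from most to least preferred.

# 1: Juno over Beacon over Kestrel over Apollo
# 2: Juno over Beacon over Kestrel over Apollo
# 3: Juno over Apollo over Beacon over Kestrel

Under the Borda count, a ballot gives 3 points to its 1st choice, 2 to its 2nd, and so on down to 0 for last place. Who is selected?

Juno

Borda scores:
  Kestrel: 1 + 1 + 0 = 2
  Beacon: 2 + 2 + 1 = 5
  Juno: 3 + 3 + 3 = 9
  Apollo: 0 + 0 + 2 = 2
Juno has the highest total.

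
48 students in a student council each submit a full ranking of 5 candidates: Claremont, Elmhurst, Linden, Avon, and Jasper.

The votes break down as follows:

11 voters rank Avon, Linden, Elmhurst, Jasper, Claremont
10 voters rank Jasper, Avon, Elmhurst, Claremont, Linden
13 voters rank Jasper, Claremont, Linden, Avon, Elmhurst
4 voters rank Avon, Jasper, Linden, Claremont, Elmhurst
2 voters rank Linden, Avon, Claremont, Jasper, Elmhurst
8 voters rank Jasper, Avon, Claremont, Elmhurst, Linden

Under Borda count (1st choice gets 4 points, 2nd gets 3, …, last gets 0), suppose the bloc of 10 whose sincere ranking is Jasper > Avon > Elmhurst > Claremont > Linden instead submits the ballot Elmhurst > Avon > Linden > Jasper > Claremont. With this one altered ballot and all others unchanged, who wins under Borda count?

Borda totals with the altered ballot: Claremont 63, Elmhurst 70, Linden 95, Avon 133, Jasper 119.
The switch changes the winner from Jasper to Avon.

Avon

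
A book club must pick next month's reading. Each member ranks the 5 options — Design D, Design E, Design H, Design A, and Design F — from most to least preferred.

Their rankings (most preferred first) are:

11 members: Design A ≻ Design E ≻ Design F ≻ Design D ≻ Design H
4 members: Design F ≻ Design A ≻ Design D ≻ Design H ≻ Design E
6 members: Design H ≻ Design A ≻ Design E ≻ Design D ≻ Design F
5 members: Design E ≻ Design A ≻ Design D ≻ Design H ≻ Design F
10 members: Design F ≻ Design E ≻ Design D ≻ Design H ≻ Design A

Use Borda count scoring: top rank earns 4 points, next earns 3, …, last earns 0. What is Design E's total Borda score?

95

Borda scores:
  Design D: 11·1 + 4·2 + 6·1 + 5·2 + 10·2 = 55
  Design E: 11·3 + 4·0 + 6·2 + 5·4 + 10·3 = 95
  Design H: 11·0 + 4·1 + 6·4 + 5·1 + 10·1 = 43
  Design A: 11·4 + 4·3 + 6·3 + 5·3 + 10·0 = 89
  Design F: 11·2 + 4·4 + 6·0 + 5·0 + 10·4 = 78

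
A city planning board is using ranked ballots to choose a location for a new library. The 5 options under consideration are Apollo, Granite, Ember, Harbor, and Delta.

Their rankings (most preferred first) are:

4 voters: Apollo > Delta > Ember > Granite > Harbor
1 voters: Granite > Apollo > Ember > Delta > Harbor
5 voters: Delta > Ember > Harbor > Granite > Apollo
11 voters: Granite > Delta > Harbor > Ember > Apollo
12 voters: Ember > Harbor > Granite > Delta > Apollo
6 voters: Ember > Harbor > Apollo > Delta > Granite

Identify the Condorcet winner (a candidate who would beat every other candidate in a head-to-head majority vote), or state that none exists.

No Condorcet winner

Head-to-head results (39 voters total):
Apollo vs Granite: Granite wins 29–10.
Apollo vs Ember: Ember wins 34–5.
Apollo vs Harbor: Harbor wins 34–5.
Apollo vs Delta: Delta wins 28–11.
Granite vs Ember: Ember wins 27–12.
Granite vs Harbor: Harbor wins 23–16.
Granite vs Delta: Granite wins 24–15.
Ember vs Harbor: Ember wins 28–11.
Ember vs Delta: Delta wins 20–19.
Harbor vs Delta: Delta wins 21–18.
No candidate beats all others: Granite beats Delta beats Ember beats Granite, a majority cycle.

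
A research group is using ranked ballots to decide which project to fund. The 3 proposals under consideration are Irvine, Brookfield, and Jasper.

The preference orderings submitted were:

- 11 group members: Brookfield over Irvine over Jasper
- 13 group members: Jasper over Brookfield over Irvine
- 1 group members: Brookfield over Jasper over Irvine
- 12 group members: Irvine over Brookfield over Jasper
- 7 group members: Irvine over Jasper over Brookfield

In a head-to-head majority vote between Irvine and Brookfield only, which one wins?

Brookfield

Ballots ranking Irvine above Brookfield: 12+7 = 19.
Ballots ranking Brookfield above Irvine: 11+13+1 = 25.
Brookfield wins the head-to-head, 25–19.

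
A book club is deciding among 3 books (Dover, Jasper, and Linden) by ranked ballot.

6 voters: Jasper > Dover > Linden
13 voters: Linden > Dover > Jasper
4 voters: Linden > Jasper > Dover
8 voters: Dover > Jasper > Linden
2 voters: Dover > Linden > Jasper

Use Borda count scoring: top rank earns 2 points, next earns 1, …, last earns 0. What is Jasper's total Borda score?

Borda scores:
  Dover: 6·1 + 13·1 + 4·0 + 8·2 + 2·2 = 39
  Jasper: 6·2 + 13·0 + 4·1 + 8·1 + 2·0 = 24
  Linden: 6·0 + 13·2 + 4·2 + 8·0 + 2·1 = 36

24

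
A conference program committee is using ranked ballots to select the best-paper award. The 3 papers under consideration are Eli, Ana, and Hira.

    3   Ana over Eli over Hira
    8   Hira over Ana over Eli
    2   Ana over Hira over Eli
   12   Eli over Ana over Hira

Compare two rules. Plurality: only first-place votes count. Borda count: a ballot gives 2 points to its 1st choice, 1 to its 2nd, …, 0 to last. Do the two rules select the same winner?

No

Plurality first-place counts: Eli 12, Ana 5, Hira 8 → Eli.
Borda totals: Eli 27, Ana 30, Hira 18 → Ana.
The two rules disagree: plurality picks Eli, Borda picks Ana.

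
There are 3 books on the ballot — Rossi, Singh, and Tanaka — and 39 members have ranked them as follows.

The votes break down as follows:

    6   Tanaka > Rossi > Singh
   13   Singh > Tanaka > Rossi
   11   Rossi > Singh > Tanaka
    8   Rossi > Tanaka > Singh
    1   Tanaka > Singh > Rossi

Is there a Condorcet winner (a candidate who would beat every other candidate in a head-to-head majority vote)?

Head-to-head results (39 voters total):
Rossi vs Singh: Rossi wins 25–14.
Rossi vs Tanaka: Tanaka wins 20–19.
Singh vs Tanaka: Singh wins 24–15.
No candidate beats all others: Rossi beats Singh beats Tanaka beats Rossi, a majority cycle.

No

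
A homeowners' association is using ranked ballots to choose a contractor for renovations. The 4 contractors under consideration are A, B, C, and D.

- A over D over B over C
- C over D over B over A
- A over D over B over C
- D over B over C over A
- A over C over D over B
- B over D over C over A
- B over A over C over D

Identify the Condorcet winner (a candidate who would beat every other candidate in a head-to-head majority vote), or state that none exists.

Head-to-head results (7 voters total):
A vs B: B wins 4–3.
A vs C: A wins 4–3.
A vs D: A wins 4–3.
B vs C: B wins 5–2.
B vs D: D wins 5–2.
C vs D: D wins 4–3.
No candidate beats all others: A beats D beats B beats A, a majority cycle.

None — there is no Condorcet winner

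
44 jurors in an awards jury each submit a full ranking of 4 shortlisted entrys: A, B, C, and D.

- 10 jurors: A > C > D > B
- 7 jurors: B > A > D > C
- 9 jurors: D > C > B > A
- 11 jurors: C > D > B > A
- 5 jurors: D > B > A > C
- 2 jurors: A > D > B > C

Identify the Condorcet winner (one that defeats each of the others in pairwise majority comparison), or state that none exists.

Head-to-head results (44 voters total):
A vs B: B wins 32–12.
A vs C: A wins 24–20.
A vs D: D wins 25–19.
B vs C: C wins 30–14.
B vs D: D wins 37–7.
C vs D: D wins 23–21.
D beats each rival — A (25–19), B (37–7), C (23–21) — so D is the Condorcet winner.

D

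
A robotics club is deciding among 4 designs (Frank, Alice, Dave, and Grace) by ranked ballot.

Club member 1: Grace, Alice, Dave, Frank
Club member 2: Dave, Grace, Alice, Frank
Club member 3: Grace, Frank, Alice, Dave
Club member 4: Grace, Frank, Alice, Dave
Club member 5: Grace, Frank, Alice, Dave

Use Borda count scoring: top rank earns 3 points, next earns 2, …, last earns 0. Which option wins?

Borda scores:
  Frank: 0 + 0 + 2 + 2 + 2 = 6
  Alice: 2 + 1 + 1 + 1 + 1 = 6
  Dave: 1 + 3 + 0 + 0 + 0 = 4
  Grace: 3 + 2 + 3 + 3 + 3 = 14
Grace has the highest total.

Grace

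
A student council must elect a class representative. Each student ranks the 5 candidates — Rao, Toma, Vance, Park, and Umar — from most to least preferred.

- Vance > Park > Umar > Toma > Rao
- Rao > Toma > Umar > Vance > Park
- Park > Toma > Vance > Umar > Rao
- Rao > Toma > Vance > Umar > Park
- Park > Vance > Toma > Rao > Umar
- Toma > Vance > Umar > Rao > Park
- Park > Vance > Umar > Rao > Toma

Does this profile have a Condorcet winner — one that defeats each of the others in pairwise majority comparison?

Head-to-head results (7 voters total):
Rao vs Toma: Toma wins 4–3.
Rao vs Vance: Vance wins 5–2.
Rao vs Park: Park wins 4–3.
Rao vs Umar: Umar wins 4–3.
Toma vs Vance: Toma wins 4–3.
Toma vs Park: Park wins 4–3.
Toma vs Umar: Toma wins 5–2.
Vance vs Park: Vance wins 4–3.
Vance vs Umar: Vance wins 6–1.
Park vs Umar: Park wins 4–3.
No candidate beats all others: Toma beats Vance beats Park beats Toma, a majority cycle.

No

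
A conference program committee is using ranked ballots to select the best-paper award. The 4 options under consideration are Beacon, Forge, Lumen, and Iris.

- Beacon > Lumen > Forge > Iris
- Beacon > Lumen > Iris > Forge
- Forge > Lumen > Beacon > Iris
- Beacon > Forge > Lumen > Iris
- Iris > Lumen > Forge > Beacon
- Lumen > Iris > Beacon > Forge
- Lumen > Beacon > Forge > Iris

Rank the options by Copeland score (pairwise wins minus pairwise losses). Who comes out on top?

Lumen

Pairwise results:
  Beacon vs Forge: Beacon wins 5–2.
  Beacon vs Lumen: Lumen wins 4–3.
  Beacon vs Iris: Beacon wins 5–2.
  Forge vs Lumen: Lumen wins 5–2.
  Forge vs Iris: Forge wins 4–3.
  Lumen vs Iris: Lumen wins 6–1.
Copeland scores (wins − losses):
  Beacon: 2 − 1 = 1
  Forge: 1 − 2 = -1
  Lumen: 3 − 0 = 3
  Iris: 0 − 3 = -3
Lumen has the best Copeland score.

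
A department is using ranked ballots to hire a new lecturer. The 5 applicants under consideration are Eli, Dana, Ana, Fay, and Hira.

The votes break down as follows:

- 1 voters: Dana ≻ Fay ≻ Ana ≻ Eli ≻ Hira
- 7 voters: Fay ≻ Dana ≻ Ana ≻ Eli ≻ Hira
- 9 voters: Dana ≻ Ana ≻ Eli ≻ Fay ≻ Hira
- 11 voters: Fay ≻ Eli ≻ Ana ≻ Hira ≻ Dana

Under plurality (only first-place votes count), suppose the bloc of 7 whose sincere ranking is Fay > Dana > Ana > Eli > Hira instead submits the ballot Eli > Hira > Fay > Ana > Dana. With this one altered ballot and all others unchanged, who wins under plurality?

Fay

First-place totals with the altered ballot: Eli 7, Dana 10, Ana 0, Fay 11, Hira 0.
The winner is unchanged: still Fay.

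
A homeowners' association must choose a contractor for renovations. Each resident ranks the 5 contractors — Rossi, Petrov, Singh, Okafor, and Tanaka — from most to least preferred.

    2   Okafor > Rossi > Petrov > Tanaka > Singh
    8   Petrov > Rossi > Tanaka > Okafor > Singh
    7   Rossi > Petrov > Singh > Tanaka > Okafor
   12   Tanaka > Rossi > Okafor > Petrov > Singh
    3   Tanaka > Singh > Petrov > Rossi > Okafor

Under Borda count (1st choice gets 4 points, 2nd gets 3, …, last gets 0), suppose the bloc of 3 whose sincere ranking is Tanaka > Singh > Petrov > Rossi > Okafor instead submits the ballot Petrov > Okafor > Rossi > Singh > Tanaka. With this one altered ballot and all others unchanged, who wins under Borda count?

Borda totals with the altered ballot: Rossi 100, Petrov 81, Singh 17, Okafor 49, Tanaka 73.
The winner is unchanged: still Rossi.

Rossi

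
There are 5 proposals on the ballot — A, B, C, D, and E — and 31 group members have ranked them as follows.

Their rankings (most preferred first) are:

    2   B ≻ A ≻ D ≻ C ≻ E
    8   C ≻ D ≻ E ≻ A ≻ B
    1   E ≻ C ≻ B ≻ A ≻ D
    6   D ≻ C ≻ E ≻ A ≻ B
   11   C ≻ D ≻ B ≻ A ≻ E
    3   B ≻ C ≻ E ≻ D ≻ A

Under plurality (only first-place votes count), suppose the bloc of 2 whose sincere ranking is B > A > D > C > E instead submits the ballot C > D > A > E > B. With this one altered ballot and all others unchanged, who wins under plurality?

C

First-place totals with the altered ballot: A 0, B 3, C 21, D 6, E 1.
The winner is unchanged: still C.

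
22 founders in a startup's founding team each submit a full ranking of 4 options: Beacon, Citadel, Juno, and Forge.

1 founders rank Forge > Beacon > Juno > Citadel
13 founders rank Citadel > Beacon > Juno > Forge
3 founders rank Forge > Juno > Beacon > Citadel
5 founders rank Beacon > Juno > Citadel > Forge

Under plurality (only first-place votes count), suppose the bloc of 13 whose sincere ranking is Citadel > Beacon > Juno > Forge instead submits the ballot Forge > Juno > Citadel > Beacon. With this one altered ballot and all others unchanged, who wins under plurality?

First-place totals with the altered ballot: Beacon 5, Citadel 0, Juno 0, Forge 17.
The switch changes the winner from Citadel to Forge.

Forge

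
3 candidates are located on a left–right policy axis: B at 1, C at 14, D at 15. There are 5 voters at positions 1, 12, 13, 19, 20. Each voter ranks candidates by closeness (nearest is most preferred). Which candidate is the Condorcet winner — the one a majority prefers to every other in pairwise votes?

C

With single-peaked preferences on a line, the Condorcet winner is the candidate closest to the median voter.
The median voter (position 13) is closest to C at 14.
Check: C vs D — voters closer to C: 3 of 5.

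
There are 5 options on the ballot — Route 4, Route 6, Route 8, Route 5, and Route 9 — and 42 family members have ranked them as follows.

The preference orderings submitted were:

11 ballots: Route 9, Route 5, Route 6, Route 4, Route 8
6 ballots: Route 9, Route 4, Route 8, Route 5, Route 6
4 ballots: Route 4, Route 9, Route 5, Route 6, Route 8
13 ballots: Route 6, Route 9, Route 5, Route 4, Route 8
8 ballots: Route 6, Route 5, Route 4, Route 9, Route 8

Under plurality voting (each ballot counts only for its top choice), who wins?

First-place vote totals:
  Route 4: 4
  Route 6: 21
  Route 8: 0
  Route 5: 0
  Route 9: 17
Route 6 has the most first-place votes.

Route 6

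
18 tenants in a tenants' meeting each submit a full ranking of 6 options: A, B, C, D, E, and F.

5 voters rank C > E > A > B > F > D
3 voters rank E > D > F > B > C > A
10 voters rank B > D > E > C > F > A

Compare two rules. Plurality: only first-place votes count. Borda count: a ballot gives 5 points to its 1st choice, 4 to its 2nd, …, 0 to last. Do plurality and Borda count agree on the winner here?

Plurality first-place counts: A 0, B 10, C 5, D 0, E 3, F 0 → B.
Borda totals: A 15, B 66, C 48, D 52, E 65, F 24 → B.
The two rules agree on B.

Yes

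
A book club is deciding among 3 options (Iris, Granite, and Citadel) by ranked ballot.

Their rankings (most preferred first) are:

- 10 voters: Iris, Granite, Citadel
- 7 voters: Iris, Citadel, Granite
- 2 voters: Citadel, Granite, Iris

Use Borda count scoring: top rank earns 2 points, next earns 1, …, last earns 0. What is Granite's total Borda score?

Borda scores:
  Iris: 10·2 + 7·2 + 2·0 = 34
  Granite: 10·1 + 7·0 + 2·1 = 12
  Citadel: 10·0 + 7·1 + 2·2 = 11

12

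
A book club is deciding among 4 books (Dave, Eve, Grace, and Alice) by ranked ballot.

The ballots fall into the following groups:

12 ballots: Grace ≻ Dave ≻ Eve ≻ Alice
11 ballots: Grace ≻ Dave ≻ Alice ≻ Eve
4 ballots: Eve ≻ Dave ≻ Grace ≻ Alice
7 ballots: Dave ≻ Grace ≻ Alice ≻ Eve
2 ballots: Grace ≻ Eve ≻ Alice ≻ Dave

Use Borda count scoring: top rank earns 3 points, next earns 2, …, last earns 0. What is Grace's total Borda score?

93

Borda scores:
  Dave: 12·2 + 11·2 + 4·2 + 7·3 + 2·0 = 75
  Eve: 12·1 + 11·0 + 4·3 + 7·0 + 2·2 = 28
  Grace: 12·3 + 11·3 + 4·1 + 7·2 + 2·3 = 93
  Alice: 12·0 + 11·1 + 4·0 + 7·1 + 2·1 = 20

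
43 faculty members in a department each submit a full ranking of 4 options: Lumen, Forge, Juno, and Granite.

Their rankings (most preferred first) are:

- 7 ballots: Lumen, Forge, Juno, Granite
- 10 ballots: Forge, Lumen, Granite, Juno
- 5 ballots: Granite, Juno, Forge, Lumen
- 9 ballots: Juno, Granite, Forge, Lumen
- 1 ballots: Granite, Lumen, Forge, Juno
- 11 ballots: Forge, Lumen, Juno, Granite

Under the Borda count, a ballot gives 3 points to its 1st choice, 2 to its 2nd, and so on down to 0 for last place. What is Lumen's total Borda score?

65

Borda scores:
  Lumen: 7·3 + 10·2 + 5·0 + 9·0 + 2 + 11·2 = 65
  Forge: 7·2 + 10·3 + 5·1 + 9·1 + 1 + 11·3 = 92
  Juno: 7·1 + 10·0 + 5·2 + 9·3 + 0 + 11·1 = 55
  Granite: 7·0 + 10·1 + 5·3 + 9·2 + 3 + 11·0 = 46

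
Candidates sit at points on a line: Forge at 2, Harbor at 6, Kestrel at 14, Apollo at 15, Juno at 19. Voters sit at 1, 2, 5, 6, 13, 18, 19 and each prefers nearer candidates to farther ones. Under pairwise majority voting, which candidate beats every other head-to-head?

Harbor

With single-peaked preferences on a line, the Condorcet winner is the candidate closest to the median voter.
The median voter (position 6) is closest to Harbor at 6.
Check: Harbor vs Kestrel — voters closer to Harbor: 4 of 7.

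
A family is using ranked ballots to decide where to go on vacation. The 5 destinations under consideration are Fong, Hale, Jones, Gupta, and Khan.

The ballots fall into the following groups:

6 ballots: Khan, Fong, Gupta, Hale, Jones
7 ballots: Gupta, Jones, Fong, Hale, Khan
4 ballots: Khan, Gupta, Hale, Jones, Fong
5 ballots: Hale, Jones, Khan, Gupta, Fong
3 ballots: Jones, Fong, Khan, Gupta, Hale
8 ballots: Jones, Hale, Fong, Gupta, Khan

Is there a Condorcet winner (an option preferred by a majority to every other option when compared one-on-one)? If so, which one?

Head-to-head results (33 voters total):
Fong vs Hale: Hale wins 17–16.
Fong vs Jones: Jones wins 27–6.
Fong vs Gupta: Fong wins 17–16.
Fong vs Khan: Fong wins 18–15.
Hale vs Jones: Jones wins 18–15.
Hale vs Gupta: Gupta wins 20–13.
Hale vs Khan: Hale wins 20–13.
Jones vs Gupta: Gupta wins 17–16.
Jones vs Khan: Jones wins 23–10.
Gupta vs Khan: Khan wins 18–15.
No candidate beats all others: Fong beats Gupta beats Hale beats Fong, a majority cycle.

No Condorcet winner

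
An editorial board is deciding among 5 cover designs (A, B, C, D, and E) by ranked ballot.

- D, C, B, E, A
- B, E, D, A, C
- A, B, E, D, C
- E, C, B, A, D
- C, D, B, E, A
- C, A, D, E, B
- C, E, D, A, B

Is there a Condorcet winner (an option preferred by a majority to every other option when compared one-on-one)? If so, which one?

Head-to-head results (7 voters total):
A vs B: B wins 4–3.
A vs C: C wins 5–2.
A vs D: D wins 4–3.
A vs E: E wins 5–2.
B vs C: C wins 5–2.
B vs D: D wins 4–3.
B vs E: B wins 4–3.
C vs D: C wins 4–3.
C vs E: C wins 4–3.
D vs E: E wins 4–3.
C beats each rival — A (5–2), B (5–2), D (4–3), E (4–3) — so C is the Condorcet winner.

C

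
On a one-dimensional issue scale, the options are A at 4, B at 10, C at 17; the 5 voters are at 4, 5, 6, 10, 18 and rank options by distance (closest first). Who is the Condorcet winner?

With single-peaked preferences on a line, the Condorcet winner is the candidate closest to the median voter.
The median voter (position 6) is closest to A at 4.
Check: A vs C — voters closer to A: 4 of 5.

A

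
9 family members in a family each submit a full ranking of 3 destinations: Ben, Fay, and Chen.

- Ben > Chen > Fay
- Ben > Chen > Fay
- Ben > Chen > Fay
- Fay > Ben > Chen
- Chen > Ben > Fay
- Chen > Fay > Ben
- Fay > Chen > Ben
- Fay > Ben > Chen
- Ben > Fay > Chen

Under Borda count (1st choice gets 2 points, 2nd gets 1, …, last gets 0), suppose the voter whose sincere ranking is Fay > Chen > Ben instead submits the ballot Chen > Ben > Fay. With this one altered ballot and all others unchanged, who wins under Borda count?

Ben

Borda totals with the altered ballot: Ben 12, Fay 6, Chen 9.
The winner is unchanged: still Ben.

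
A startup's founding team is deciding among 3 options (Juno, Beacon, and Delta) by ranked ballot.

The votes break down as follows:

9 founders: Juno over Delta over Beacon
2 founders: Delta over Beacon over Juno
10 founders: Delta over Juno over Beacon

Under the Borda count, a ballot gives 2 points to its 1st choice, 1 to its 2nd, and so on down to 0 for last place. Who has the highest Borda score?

Delta

Borda scores:
  Juno: 9·2 + 2·0 + 10·1 = 28
  Beacon: 9·0 + 2·1 + 10·0 = 2
  Delta: 9·1 + 2·2 + 10·2 = 33
Delta has the highest total.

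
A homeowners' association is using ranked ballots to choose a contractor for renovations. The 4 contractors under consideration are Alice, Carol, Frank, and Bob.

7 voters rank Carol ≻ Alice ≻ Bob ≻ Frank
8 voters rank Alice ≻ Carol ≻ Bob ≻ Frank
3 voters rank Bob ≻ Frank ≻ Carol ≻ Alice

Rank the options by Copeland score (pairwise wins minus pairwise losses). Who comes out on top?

Pairwise results:
  Alice vs Carol: Carol wins 10–8.
  Alice vs Frank: Alice wins 15–3.
  Alice vs Bob: Alice wins 15–3.
  Carol vs Frank: Carol wins 15–3.
  Carol vs Bob: Carol wins 15–3.
  Frank vs Bob: Bob wins 18–0.
Copeland scores (wins − losses):
  Alice: 2 − 1 = 1
  Carol: 3 − 0 = 3
  Frank: 0 − 3 = -3
  Bob: 1 − 2 = -1
Carol has the best Copeland score.

Carol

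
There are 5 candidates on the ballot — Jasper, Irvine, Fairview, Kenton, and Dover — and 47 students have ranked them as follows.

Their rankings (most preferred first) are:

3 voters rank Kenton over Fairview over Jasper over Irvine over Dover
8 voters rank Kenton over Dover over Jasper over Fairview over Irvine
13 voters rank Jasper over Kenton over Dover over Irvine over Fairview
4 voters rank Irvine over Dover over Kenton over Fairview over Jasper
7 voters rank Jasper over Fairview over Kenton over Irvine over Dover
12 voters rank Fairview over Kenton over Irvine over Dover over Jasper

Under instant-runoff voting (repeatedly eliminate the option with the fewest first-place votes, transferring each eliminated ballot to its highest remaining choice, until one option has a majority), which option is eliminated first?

Round 1: Jasper 20, Fairview 12, Kenton 11, Irvine 4, Dover 0. Dover has the fewest and is eliminated.
Round 2: Jasper 20, Fairview 12, Kenton 11, Irvine 4. Irvine has the fewest and is eliminated.
Round 3: Jasper 20, Kenton 15, Fairview 12. Fairview has the fewest and is eliminated.
Round 4: Kenton 27, Jasper 20. Kenton has a majority.

Dover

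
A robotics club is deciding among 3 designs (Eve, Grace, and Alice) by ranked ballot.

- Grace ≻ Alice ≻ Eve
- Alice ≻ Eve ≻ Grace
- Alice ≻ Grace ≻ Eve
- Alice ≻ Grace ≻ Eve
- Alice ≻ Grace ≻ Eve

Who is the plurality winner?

First-place vote totals:
  Eve: 0
  Grace: 1
  Alice: 4
Alice has the most first-place votes.

Alice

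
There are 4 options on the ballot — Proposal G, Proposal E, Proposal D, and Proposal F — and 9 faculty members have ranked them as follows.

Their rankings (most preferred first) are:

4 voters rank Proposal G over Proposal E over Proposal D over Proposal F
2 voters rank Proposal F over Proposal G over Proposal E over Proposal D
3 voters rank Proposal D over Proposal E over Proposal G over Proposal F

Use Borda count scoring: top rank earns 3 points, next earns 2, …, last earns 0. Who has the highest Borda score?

Borda scores:
  Proposal G: 4·3 + 2·2 + 3·1 = 19
  Proposal E: 4·2 + 2·1 + 3·2 = 16
  Proposal D: 4·1 + 2·0 + 3·3 = 13
  Proposal F: 4·0 + 2·3 + 3·0 = 6
Proposal G has the highest total.

Proposal G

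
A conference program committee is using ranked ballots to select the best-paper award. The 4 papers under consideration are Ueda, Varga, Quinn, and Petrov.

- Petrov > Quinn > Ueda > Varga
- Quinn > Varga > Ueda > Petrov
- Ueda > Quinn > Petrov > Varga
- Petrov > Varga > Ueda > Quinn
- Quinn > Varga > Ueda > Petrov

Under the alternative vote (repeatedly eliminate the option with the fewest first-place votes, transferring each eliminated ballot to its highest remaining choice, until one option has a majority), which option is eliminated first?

Varga

Round 1: Quinn 2, Petrov 2, Ueda 1, Varga 0. Varga has the fewest and is eliminated.
Round 2: Quinn 2, Petrov 2, Ueda 1. Ueda has the fewest and is eliminated.
Round 3: Quinn 3, Petrov 2. Quinn has a majority.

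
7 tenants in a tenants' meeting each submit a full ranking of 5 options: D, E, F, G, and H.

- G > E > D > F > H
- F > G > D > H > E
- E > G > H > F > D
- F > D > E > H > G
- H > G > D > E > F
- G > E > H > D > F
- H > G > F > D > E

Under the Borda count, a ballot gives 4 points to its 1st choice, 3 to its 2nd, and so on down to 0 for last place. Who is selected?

G

Borda scores:
  D: 2 + 2 + 0 + 3 + 2 + 1 + 1 = 11
  E: 3 + 0 + 4 + 2 + 1 + 3 + 0 = 13
  F: 1 + 4 + 1 + 4 + 0 + 0 + 2 = 12
  G: 4 + 3 + 3 + 0 + 3 + 4 + 3 = 20
  H: 0 + 1 + 2 + 1 + 4 + 2 + 4 = 14
G has the highest total.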